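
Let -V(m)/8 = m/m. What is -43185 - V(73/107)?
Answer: -43177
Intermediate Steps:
V(m) = -8 (V(m) = -8*m/m = -8*1 = -8)
-43185 - V(73/107) = -43185 - 1*(-8) = -43185 + 8 = -43177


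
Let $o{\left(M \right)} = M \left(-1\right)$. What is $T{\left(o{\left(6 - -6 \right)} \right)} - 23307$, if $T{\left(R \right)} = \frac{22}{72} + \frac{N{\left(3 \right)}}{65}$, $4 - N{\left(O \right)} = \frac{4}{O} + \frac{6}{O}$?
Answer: $- \frac{54537641}{2340} \approx -23307.0$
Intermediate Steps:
$N{\left(O \right)} = 4 - \frac{10}{O}$ ($N{\left(O \right)} = 4 - \left(\frac{4}{O} + \frac{6}{O}\right) = 4 - \frac{10}{O}$)
$o{\left(M \right)} = - M$
$T{\left(R \right)} = \frac{739}{2340}$ ($T{\left(R \right)} = \frac{22}{72} + \frac{4 - \frac{10}{3}}{65} = 22 \cdot \frac{1}{72} + \left(4 - \frac{10}{3}\right) \frac{1}{65} = \frac{11}{36} + \left(4 - \frac{10}{3}\right) \frac{1}{65} = \frac{11}{36} + \frac{2}{3} \cdot \frac{1}{65} = \frac{11}{36} + \frac{2}{195} = \frac{739}{2340}$)
$T{\left(o{\left(6 - -6 \right)} \right)} - 23307 = \frac{739}{2340} - 23307 = - \frac{54537641}{2340}$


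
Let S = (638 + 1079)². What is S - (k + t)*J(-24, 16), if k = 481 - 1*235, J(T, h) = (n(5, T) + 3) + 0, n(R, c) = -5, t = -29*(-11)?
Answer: 2949219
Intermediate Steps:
t = 319
J(T, h) = -2 (J(T, h) = (-5 + 3) + 0 = -2 + 0 = -2)
k = 246 (k = 481 - 235 = 246)
S = 2948089 (S = 1717² = 2948089)
S - (k + t)*J(-24, 16) = 2948089 - (246 + 319)*(-2) = 2948089 - 565*(-2) = 2948089 - 1*(-1130) = 2948089 + 1130 = 2949219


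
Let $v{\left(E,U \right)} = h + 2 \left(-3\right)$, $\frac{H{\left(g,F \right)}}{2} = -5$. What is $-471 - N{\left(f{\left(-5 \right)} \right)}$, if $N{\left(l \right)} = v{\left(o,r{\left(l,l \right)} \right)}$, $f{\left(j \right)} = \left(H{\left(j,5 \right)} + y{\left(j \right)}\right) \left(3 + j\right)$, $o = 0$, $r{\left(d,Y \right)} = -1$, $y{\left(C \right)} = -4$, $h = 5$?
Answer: $-470$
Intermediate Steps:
$H{\left(g,F \right)} = -10$ ($H{\left(g,F \right)} = 2 \left(-5\right) = -10$)
$f{\left(j \right)} = -42 - 14 j$ ($f{\left(j \right)} = \left(-10 - 4\right) \left(3 + j\right) = - 14 \left(3 + j\right) = -42 - 14 j$)
$v{\left(E,U \right)} = -1$ ($v{\left(E,U \right)} = 5 + 2 \left(-3\right) = 5 - 6 = -1$)
$N{\left(l \right)} = -1$
$-471 - N{\left(f{\left(-5 \right)} \right)} = -471 - -1 = -471 + 1 = -470$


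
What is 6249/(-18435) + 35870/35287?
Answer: 146918329/216838615 ≈ 0.67755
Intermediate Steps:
6249/(-18435) + 35870/35287 = 6249*(-1/18435) + 35870*(1/35287) = -2083/6145 + 35870/35287 = 146918329/216838615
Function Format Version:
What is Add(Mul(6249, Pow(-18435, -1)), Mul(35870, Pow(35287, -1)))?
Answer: Rational(146918329, 216838615) ≈ 0.67755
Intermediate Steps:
Add(Mul(6249, Pow(-18435, -1)), Mul(35870, Pow(35287, -1))) = Add(Mul(6249, Rational(-1, 18435)), Mul(35870, Rational(1, 35287))) = Add(Rational(-2083, 6145), Rational(35870, 35287)) = Rational(146918329, 216838615)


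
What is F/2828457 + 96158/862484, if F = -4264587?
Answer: -189231071439/135527717066 ≈ -1.3963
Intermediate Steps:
F/2828457 + 96158/862484 = -4264587/2828457 + 96158/862484 = -4264587*1/2828457 + 96158*(1/862484) = -473843/314273 + 48079/431242 = -189231071439/135527717066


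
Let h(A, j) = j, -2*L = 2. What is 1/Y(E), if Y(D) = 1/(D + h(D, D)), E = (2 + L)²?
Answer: 2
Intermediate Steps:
L = -1 (L = -½*2 = -1)
E = 1 (E = (2 - 1)² = 1² = 1)
Y(D) = 1/(2*D) (Y(D) = 1/(D + D) = 1/(2*D))
1/Y(E) = 1/((½)/1) = 1/((½)*1) = 1/(½) = 2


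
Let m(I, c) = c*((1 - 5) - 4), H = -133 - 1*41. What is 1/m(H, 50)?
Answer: -1/400 ≈ -0.0025000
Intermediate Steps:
H = -174 (H = -133 - 41 = -174)
m(I, c) = -8*c (m(I, c) = c*(-4 - 4) = c*(-8) = -8*c)
1/m(H, 50) = 1/(-8*50) = 1/(-400) = -1/400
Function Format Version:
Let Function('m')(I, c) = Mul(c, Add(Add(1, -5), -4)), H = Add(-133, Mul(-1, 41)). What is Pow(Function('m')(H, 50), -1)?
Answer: Rational(-1, 400) ≈ -0.0025000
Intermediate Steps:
H = -174 (H = Add(-133, -41) = -174)
Function('m')(I, c) = Mul(-8, c) (Function('m')(I, c) = Mul(c, Add(-4, -4)) = Mul(c, -8) = Mul(-8, c))
Pow(Function('m')(H, 50), -1) = Pow(Mul(-8, 50), -1) = Pow(-400, -1) = Rational(-1, 400)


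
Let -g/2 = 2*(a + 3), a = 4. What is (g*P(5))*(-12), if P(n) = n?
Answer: 1680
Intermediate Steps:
g = -28 (g = -4*(4 + 3) = -4*7 = -2*14 = -28)
(g*P(5))*(-12) = -28*5*(-12) = -140*(-12) = 1680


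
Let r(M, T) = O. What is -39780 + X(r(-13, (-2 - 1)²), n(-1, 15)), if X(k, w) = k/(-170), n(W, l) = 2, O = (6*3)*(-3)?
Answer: -3381273/85 ≈ -39780.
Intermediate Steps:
O = -54 (O = 18*(-3) = -54)
r(M, T) = -54
X(k, w) = -k/170 (X(k, w) = k*(-1/170) = -k/170)
-39780 + X(r(-13, (-2 - 1)²), n(-1, 15)) = -39780 - 1/170*(-54) = -39780 + 27/85 = -3381273/85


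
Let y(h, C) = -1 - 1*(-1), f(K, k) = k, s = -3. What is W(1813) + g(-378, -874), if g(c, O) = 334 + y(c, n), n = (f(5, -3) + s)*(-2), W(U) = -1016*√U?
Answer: 334 - 7112*√37 ≈ -42927.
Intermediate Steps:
n = 12 (n = (-3 - 3)*(-2) = -6*(-2) = 12)
y(h, C) = 0 (y(h, C) = -1 + 1 = 0)
g(c, O) = 334 (g(c, O) = 334 + 0 = 334)
W(1813) + g(-378, -874) = -7112*√37 + 334 = 334 - 7112*√37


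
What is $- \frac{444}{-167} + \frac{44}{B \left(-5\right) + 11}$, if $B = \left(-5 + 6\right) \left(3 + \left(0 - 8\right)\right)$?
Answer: $\frac{5833}{1503} \approx 3.8809$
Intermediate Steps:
$B = -5$ ($B = 1 \left(3 + \left(0 - 8\right)\right) = 1 \left(3 - 8\right) = 1 \left(-5\right) = -5$)
$- \frac{444}{-167} + \frac{44}{B \left(-5\right) + 11} = - \frac{444}{-167} + \frac{44}{\left(-5\right) \left(-5\right) + 11} = \left(-444\right) \left(- \frac{1}{167}\right) + \frac{44}{25 + 11} = \frac{444}{167} + \frac{44}{36} = \frac{444}{167} + 44 \cdot \frac{1}{36} = \frac{444}{167} + \frac{11}{9} = \frac{5833}{1503}$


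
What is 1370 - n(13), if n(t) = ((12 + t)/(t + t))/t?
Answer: 463035/338 ≈ 1369.9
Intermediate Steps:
n(t) = (12 + t)/(2*t²) (n(t) = ((12 + t)/((2*t)))/t = ((12 + t)*(1/(2*t)))/t = ((12 + t)/(2*t))/t = (12 + t)/(2*t²))
1370 - n(13) = 1370 - (12 + 13)/(2*13²) = 1370 - 25/(2*169) = 1370 - 1*25/338 = 1370 - 25/338 = 463035/338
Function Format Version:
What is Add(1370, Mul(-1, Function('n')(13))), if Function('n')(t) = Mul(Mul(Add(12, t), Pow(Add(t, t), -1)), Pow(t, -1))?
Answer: Rational(463035, 338) ≈ 1369.9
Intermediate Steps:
Function('n')(t) = Mul(Rational(1, 2), Pow(t, -2), Add(12, t)) (Function('n')(t) = Mul(Mul(Add(12, t), Pow(Mul(2, t), -1)), Pow(t, -1)) = Mul(Mul(Add(12, t), Mul(Rational(1, 2), Pow(t, -1))), Pow(t, -1)) = Mul(Mul(Rational(1, 2), Pow(t, -1), Add(12, t)), Pow(t, -1)) = Mul(Rational(1, 2), Pow(t, -2), Add(12, t)))
Add(1370, Mul(-1, Function('n')(13))) = Add(1370, Mul(-1, Mul(Rational(1, 2), Pow(13, -2), Add(12, 13)))) = Add(1370, Mul(-1, Mul(Rational(1, 2), Rational(1, 169), 25))) = Add(1370, Mul(-1, Rational(25, 338))) = Add(1370, Rational(-25, 338)) = Rational(463035, 338)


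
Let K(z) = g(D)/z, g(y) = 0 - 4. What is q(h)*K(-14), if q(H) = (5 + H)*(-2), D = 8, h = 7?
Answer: -48/7 ≈ -6.8571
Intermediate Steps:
q(H) = -10 - 2*H
g(y) = -4
K(z) = -4/z
q(h)*K(-14) = (-10 - 2*7)*(-4/(-14)) = (-10 - 14)*(-4*(-1/14)) = -24*2/7 = -48/7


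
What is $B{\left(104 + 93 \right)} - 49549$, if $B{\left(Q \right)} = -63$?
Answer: $-49612$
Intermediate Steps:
$B{\left(104 + 93 \right)} - 49549 = -63 - 49549 = -49612$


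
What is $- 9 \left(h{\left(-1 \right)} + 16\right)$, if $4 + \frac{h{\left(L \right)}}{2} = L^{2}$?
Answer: $-90$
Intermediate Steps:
$h{\left(L \right)} = -8 + 2 L^{2}$
$- 9 \left(h{\left(-1 \right)} + 16\right) = - 9 \left(\left(-8 + 2 \left(-1\right)^{2}\right) + 16\right) = - 9 \left(\left(-8 + 2 \cdot 1\right) + 16\right) = - 9 \left(\left(-8 + 2\right) + 16\right) = - 9 \left(-6 + 16\right) = \left(-9\right) 10 = -90$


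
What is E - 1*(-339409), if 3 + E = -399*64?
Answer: 313870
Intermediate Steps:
E = -25539 (E = -3 - 399*64 = -3 - 25536 = -25539)
E - 1*(-339409) = -25539 - 1*(-339409) = -25539 + 339409 = 313870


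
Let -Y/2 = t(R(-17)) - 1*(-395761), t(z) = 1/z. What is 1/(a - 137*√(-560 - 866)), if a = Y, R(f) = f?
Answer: -114374912/90534113124025 + 39593*I*√1426/181068226248050 ≈ -1.2633e-6 + 8.2573e-9*I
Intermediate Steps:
Y = -13455872/17 (Y = -2*(1/(-17) - 1*(-395761)) = -2*(-1/17 + 395761) = -2*6727936/17 = -13455872/17 ≈ -7.9152e+5)
a = -13455872/17 ≈ -7.9152e+5
1/(a - 137*√(-560 - 866)) = 1/(-13455872/17 - 137*√(-560 - 866)) = 1/(-13455872/17 - 137*I*√1426)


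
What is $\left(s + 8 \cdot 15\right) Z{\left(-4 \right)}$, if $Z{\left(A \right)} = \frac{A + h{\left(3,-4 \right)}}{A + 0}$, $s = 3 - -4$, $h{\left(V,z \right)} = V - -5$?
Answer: $-127$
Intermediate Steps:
$h{\left(V,z \right)} = 5 + V$ ($h{\left(V,z \right)} = V + 5 = 5 + V$)
$s = 7$ ($s = 3 + 4 = 7$)
$Z{\left(A \right)} = \frac{8 + A}{A}$ ($Z{\left(A \right)} = \frac{A + \left(5 + 3\right)}{A + 0} = \frac{A + 8}{A} = \frac{8 + A}{A}$)
$\left(s + 8 \cdot 15\right) Z{\left(-4 \right)} = \left(7 + 8 \cdot 15\right) \frac{8 - 4}{-4} = \left(7 + 120\right) \left(\left(- \frac{1}{4}\right) 4\right) = 127 \left(-1\right) = -127$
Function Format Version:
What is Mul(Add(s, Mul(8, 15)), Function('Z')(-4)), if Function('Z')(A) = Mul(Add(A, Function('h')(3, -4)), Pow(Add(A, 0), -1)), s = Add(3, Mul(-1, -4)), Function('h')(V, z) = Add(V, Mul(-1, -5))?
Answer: -127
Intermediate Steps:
Function('h')(V, z) = Add(5, V) (Function('h')(V, z) = Add(V, 5) = Add(5, V))
s = 7 (s = Add(3, 4) = 7)
Function('Z')(A) = Mul(Pow(A, -1), Add(8, A)) (Function('Z')(A) = Mul(Add(A, Add(5, 3)), Pow(Add(A, 0), -1)) = Mul(Add(A, 8), Pow(A, -1)) = Mul(Add(8, A), Pow(A, -1)) = Mul(Pow(A, -1), Add(8, A)))
Mul(Add(s, Mul(8, 15)), Function('Z')(-4)) = Mul(Add(7, Mul(8, 15)), Mul(Pow(-4, -1), Add(8, -4))) = Mul(Add(7, 120), Mul(Rational(-1, 4), 4)) = Mul(127, -1) = -127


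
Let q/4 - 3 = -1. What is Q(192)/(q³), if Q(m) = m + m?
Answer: ¾ ≈ 0.75000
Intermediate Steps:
q = 8 (q = 12 + 4*(-1) = 12 - 4 = 8)
Q(m) = 2*m
Q(192)/(q³) = (2*192)/(8³) = 384/512 = 384*(1/512) = ¾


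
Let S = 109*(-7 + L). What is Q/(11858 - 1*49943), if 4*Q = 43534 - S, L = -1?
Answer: -7401/25390 ≈ -0.29149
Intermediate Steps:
S = -872 (S = 109*(-7 - 1) = 109*(-8) = -872)
Q = 22203/2 (Q = (43534 - 1*(-872))/4 = (43534 + 872)/4 = (¼)*44406 = 22203/2 ≈ 11102.)
Q/(11858 - 1*49943) = 22203/(2*(11858 - 1*49943)) = 22203/(2*(11858 - 49943)) = (22203/2)/(-38085) = (22203/2)*(-1/38085) = -7401/25390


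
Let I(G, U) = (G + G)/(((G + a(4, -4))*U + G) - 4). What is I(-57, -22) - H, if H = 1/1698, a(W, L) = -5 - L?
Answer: -21643/229230 ≈ -0.094416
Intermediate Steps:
H = 1/1698 ≈ 0.00058893
I(G, U) = 2*G/(-4 + G + U*(-1 + G)) (I(G, U) = (G + G)/(((G + (-5 - 1*(-4)))*U + G) - 4) = (2*G)/(((G + (-5 + 4))*U + G) - 4) = (2*G)/(((G - 1)*U + G) - 4) = (2*G)/(((-1 + G)*U + G) - 4) = (2*G)/((U*(-1 + G) + G) - 4) = (2*G)/((G + U*(-1 + G)) - 4) = (2*G)/(-4 + G + U*(-1 + G)) = 2*G/(-4 + G + U*(-1 + G)))
I(-57, -22) - H = 2*(-57)/(-4 - 57 - 1*(-22) - 57*(-22)) - 1*1/1698 = 2*(-57)/(-4 - 57 + 22 + 1254) - 1/1698 = 2*(-57)/1215 - 1/1698 = 2*(-57)*(1/1215) - 1/1698 = -38/405 - 1/1698 = -21643/229230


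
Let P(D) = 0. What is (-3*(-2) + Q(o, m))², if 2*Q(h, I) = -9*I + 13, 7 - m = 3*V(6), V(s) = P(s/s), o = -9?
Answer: 361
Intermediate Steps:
V(s) = 0
m = 7 (m = 7 - 3*0 = 7 - 1*0 = 7 + 0 = 7)
Q(h, I) = 13/2 - 9*I/2 (Q(h, I) = (-9*I + 13)/2 = (13 - 9*I)/2 = 13/2 - 9*I/2)
(-3*(-2) + Q(o, m))² = (-3*(-2) + (13/2 - 9/2*7))² = (6 + (13/2 - 63/2))² = (6 - 25)² = (-19)² = 361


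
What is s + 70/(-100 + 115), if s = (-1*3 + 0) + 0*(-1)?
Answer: 5/3 ≈ 1.6667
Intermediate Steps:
s = -3 (s = (-3 + 0) + 0 = -3 + 0 = -3)
s + 70/(-100 + 115) = -3 + 70/(-100 + 115) = -3 + 70/15 = -3 + (1/15)*70 = -3 + 14/3 = 5/3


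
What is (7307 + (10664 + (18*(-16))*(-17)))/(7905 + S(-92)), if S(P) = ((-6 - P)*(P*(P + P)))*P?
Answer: -22867/133926431 ≈ -0.00017074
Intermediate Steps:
S(P) = 2*P³*(-6 - P) (S(P) = ((-6 - P)*(P*(2*P)))*P = ((-6 - P)*(2*P²))*P = (2*P²*(-6 - P))*P = 2*P³*(-6 - P))
(7307 + (10664 + (18*(-16))*(-17)))/(7905 + S(-92)) = (7307 + (10664 + (18*(-16))*(-17)))/(7905 + 2*(-92)³*(-6 - 1*(-92))) = (7307 + (10664 - 288*(-17)))/(7905 + 2*(-778688)*(-6 + 92)) = (7307 + (10664 + 4896))/(7905 + 2*(-778688)*86) = (7307 + 15560)/(7905 - 133934336) = 22867/(-133926431) = 22867*(-1/133926431) = -22867/133926431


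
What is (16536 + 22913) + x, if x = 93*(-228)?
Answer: 18245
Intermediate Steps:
x = -21204
(16536 + 22913) + x = (16536 + 22913) - 21204 = 39449 - 21204 = 18245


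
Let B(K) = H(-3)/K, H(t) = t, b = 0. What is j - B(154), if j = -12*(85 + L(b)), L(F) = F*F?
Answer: -157077/154 ≈ -1020.0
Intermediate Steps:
L(F) = F²
j = -1020 (j = -12*(85 + 0²) = -12*(85 + 0) = -12*85 = -1020)
B(K) = -3/K
j - B(154) = -1020 - (-3)/154 = -1020 - 1*(-3/154) = -1020 + 3/154 = -157077/154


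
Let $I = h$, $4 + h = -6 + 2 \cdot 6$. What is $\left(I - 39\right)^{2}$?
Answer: $1369$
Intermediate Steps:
$h = 2$ ($h = -4 + \left(-6 + 2 \cdot 6\right) = -4 + \left(-6 + 12\right) = -4 + 6 = 2$)
$I = 2$
$\left(I - 39\right)^{2} = \left(2 - 39\right)^{2} = \left(-37\right)^{2} = 1369$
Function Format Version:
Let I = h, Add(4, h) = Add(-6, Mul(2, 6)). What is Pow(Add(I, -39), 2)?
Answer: 1369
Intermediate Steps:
h = 2 (h = Add(-4, Add(-6, Mul(2, 6))) = Add(-4, Add(-6, 12)) = Add(-4, 6) = 2)
I = 2
Pow(Add(I, -39), 2) = Pow(Add(2, -39), 2) = Pow(-37, 2) = 1369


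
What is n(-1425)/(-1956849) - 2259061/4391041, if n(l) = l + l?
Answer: -1469375597313/2864201396603 ≈ -0.51301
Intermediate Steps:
n(l) = 2*l
n(-1425)/(-1956849) - 2259061/4391041 = (2*(-1425))/(-1956849) - 2259061/4391041 = -2850*(-1/1956849) - 2259061*1/4391041 = 950/652283 - 2259061/4391041 = -1469375597313/2864201396603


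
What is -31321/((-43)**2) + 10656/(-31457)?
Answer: -1004967641/58163993 ≈ -17.278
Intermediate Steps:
-31321/((-43)**2) + 10656/(-31457) = -31321/1849 + 10656*(-1/31457) = -31321*1/1849 - 10656/31457 = -31321/1849 - 10656/31457 = -1004967641/58163993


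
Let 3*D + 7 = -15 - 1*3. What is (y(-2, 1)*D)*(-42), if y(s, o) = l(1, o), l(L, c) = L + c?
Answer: 700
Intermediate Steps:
D = -25/3 (D = -7/3 + (-15 - 1*3)/3 = -7/3 + (-15 - 3)/3 = -7/3 + (⅓)*(-18) = -7/3 - 6 = -25/3 ≈ -8.3333)
y(s, o) = 1 + o
(y(-2, 1)*D)*(-42) = ((1 + 1)*(-25/3))*(-42) = (2*(-25/3))*(-42) = -50/3*(-42) = 700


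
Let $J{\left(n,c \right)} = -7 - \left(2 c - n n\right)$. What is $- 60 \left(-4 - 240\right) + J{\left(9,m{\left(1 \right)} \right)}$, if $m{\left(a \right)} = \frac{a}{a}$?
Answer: $14712$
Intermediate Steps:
$m{\left(a \right)} = 1$
$J{\left(n,c \right)} = -7 + n^{2} - 2 c$ ($J{\left(n,c \right)} = -7 - \left(- n^{2} + 2 c\right) = -7 + n^{2} - 2 c$)
$- 60 \left(-4 - 240\right) + J{\left(9,m{\left(1 \right)} \right)} = - 60 \left(-4 - 240\right) - \left(9 - 81\right) = \left(-60\right) \left(-244\right) - -72 = 14640 + 72 = 14712$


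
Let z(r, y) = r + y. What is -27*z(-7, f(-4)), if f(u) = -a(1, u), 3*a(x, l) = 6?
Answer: 243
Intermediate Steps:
a(x, l) = 2 (a(x, l) = (1/3)*6 = 2)
f(u) = -2 (f(u) = -1*2 = -2)
-27*z(-7, f(-4)) = -27*(-7 - 2) = -27*(-9) = 243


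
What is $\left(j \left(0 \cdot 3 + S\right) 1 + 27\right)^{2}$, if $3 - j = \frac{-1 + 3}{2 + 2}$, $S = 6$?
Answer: $1764$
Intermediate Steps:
$j = \frac{5}{2}$ ($j = 3 - \frac{-1 + 3}{2 + 2} = 3 - \frac{2}{4} = 3 - 2 \cdot \frac{1}{4} = 3 - \frac{1}{2} = \frac{5}{2} \approx 2.5$)
$\left(j \left(0 \cdot 3 + S\right) 1 + 27\right)^{2} = \left(\frac{5 \left(0 \cdot 3 + 6\right) 1}{2} + 27\right)^{2} = \left(\frac{5 \left(0 + 6\right) 1}{2} + 27\right)^{2} = \left(\frac{5 \cdot 6 \cdot 1}{2} + 27\right)^{2} = \left(\frac{5}{2} \cdot 6 + 27\right)^{2} = \left(15 + 27\right)^{2} = 42^{2} = 1764$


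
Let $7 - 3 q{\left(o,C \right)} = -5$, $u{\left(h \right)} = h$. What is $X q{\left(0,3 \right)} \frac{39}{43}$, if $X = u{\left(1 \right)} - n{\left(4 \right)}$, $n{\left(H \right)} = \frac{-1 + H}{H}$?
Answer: $\frac{39}{43} \approx 0.90698$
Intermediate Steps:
$q{\left(o,C \right)} = 4$ ($q{\left(o,C \right)} = \frac{7}{3} - - \frac{5}{3} = \frac{7}{3} + \frac{5}{3} = 4$)
$n{\left(H \right)} = \frac{-1 + H}{H}$
$X = \frac{1}{4}$ ($X = 1 - \frac{-1 + 4}{4} = 1 - \frac{1}{4} \cdot 3 = 1 - \frac{3}{4} = \frac{1}{4} \approx 0.25$)
$X q{\left(0,3 \right)} \frac{39}{43} = \frac{1}{4} \cdot 4 \cdot \frac{39}{43} = 1 \cdot 39 \cdot \frac{1}{43} = 1 \cdot \frac{39}{43} = \frac{39}{43}$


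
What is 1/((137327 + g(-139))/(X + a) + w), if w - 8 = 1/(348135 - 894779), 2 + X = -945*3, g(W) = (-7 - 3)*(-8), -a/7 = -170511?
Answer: 81363859570/660299816731 ≈ 0.12322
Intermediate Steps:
a = 1193577 (a = -7*(-170511) = 1193577)
g(W) = 80 (g(W) = -10*(-8) = 80)
X = -2837 (X = -2 - 945*3 = -2 - 2835 = -2837)
w = 4373151/546644 (w = 8 + 1/(348135 - 894779) = 8 + 1/(-546644) = 8 - 1/546644 = 4373151/546644 ≈ 8.0000)
1/((137327 + g(-139))/(X + a) + w) = 1/((137327 + 80)/(-2837 + 1193577) + 4373151/546644) = 1/(137407/1190740 + 4373151/546644) = 1/(660299816731/81363859570) = 81363859570/660299816731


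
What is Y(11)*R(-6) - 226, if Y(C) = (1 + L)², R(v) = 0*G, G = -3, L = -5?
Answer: -226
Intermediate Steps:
R(v) = 0 (R(v) = 0*(-3) = 0)
Y(C) = 16 (Y(C) = (1 - 5)² = (-4)² = 16)
Y(11)*R(-6) - 226 = 16*0 - 226 = 0 - 226 = -226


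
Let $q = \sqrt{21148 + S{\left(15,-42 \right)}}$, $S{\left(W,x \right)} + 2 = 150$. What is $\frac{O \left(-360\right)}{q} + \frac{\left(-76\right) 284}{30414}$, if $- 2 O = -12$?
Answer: $- \frac{10792}{15207} - \frac{540 \sqrt{11}}{121} \approx -15.511$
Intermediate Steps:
$O = 6$ ($O = \left(- \frac{1}{2}\right) \left(-12\right) = 6$)
$S{\left(W,x \right)} = 148$ ($S{\left(W,x \right)} = -2 + 150 = 148$)
$q = 44 \sqrt{11}$ ($q = \sqrt{21148 + 148} = \sqrt{21296} = 44 \sqrt{11} \approx 145.93$)
$\frac{O \left(-360\right)}{q} + \frac{\left(-76\right) 284}{30414} = \frac{6 \left(-360\right)}{44 \sqrt{11}} + \frac{\left(-76\right) 284}{30414} = - 2160 \frac{\sqrt{11}}{484} - \frac{10792}{15207} = - \frac{540 \sqrt{11}}{121} - \frac{10792}{15207} = - \frac{10792}{15207} - \frac{540 \sqrt{11}}{121}$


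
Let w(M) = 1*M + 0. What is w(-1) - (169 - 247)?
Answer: 77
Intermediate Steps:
w(M) = M (w(M) = M + 0 = M)
w(-1) - (169 - 247) = -1 - (169 - 247) = -1 - 1*(-78) = -1 + 78 = 77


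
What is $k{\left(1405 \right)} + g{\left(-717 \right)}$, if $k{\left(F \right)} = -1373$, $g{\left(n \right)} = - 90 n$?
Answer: $63157$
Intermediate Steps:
$k{\left(1405 \right)} + g{\left(-717 \right)} = -1373 - -64530 = -1373 + 64530 = 63157$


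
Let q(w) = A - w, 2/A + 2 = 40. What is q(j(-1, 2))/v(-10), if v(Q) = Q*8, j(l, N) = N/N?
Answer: 9/760 ≈ 0.011842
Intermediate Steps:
j(l, N) = 1
A = 1/19 (A = 2/(-2 + 40) = 2/38 = 2*(1/38) = 1/19 ≈ 0.052632)
v(Q) = 8*Q
q(w) = 1/19 - w
q(j(-1, 2))/v(-10) = (1/19 - 1*1)/((8*(-10))) = (1/19 - 1)/(-80) = -18/19*(-1/80) = 9/760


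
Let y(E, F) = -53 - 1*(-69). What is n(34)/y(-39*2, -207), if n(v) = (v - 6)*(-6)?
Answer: -21/2 ≈ -10.500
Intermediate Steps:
y(E, F) = 16 (y(E, F) = -53 + 69 = 16)
n(v) = 36 - 6*v (n(v) = (-6 + v)*(-6) = 36 - 6*v)
n(34)/y(-39*2, -207) = (36 - 6*34)/16 = (36 - 204)*(1/16) = -168*1/16 = -21/2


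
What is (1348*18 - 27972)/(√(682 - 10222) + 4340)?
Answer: -804636/942257 + 5562*I*√265/4711285 ≈ -0.85395 + 0.019218*I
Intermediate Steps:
(1348*18 - 27972)/(√(682 - 10222) + 4340) = (24264 - 27972)/(√(-9540) + 4340) = -3708/(6*I*√265 + 4340) = -3708/(4340 + 6*I*√265)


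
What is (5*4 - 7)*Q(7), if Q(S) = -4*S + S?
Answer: -273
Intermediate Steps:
Q(S) = -3*S
(5*4 - 7)*Q(7) = (5*4 - 7)*(-3*7) = (20 - 7)*(-21) = 13*(-21) = -273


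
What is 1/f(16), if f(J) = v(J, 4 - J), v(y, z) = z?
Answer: -1/12 ≈ -0.083333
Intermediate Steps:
f(J) = 4 - J
1/f(16) = 1/(4 - 1*16) = 1/(4 - 16) = 1/(-12) = -1/12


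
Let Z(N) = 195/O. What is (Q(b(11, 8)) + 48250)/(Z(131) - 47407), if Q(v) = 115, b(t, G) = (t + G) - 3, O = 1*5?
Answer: -48365/47368 ≈ -1.0210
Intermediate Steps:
O = 5
b(t, G) = -3 + G + t (b(t, G) = (G + t) - 3 = -3 + G + t)
Z(N) = 39 (Z(N) = 195/5 = 195*(⅕) = 39)
(Q(b(11, 8)) + 48250)/(Z(131) - 47407) = (115 + 48250)/(39 - 47407) = 48365/(-47368) = 48365*(-1/47368) = -48365/47368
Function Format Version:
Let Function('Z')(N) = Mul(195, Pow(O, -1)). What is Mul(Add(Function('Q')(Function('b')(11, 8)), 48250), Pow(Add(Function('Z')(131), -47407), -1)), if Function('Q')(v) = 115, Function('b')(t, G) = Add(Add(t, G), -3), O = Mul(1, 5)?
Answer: Rational(-48365, 47368) ≈ -1.0210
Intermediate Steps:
O = 5
Function('b')(t, G) = Add(-3, G, t) (Function('b')(t, G) = Add(Add(G, t), -3) = Add(-3, G, t))
Function('Z')(N) = 39 (Function('Z')(N) = Mul(195, Pow(5, -1)) = Mul(195, Rational(1, 5)) = 39)
Mul(Add(Function('Q')(Function('b')(11, 8)), 48250), Pow(Add(Function('Z')(131), -47407), -1)) = Mul(Add(115, 48250), Pow(Add(39, -47407), -1)) = Mul(48365, Pow(-47368, -1)) = Mul(48365, Rational(-1, 47368)) = Rational(-48365, 47368)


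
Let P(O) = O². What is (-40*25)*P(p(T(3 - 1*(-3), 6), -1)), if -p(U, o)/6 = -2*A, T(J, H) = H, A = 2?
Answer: -576000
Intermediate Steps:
p(U, o) = 24 (p(U, o) = -(-12)*2 = -6*(-4) = 24)
(-40*25)*P(p(T(3 - 1*(-3), 6), -1)) = -40*25*24² = -1000*576 = -576000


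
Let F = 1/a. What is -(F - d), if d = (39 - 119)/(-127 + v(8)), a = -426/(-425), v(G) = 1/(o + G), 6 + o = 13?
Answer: -18625/50694 ≈ -0.36740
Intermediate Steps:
o = 7 (o = -6 + 13 = 7)
v(G) = 1/(7 + G)
a = 426/425 (a = -426*(-1/425) = 426/425 ≈ 1.0024)
d = 75/119 (d = (39 - 119)/(-127 + 1/(7 + 8)) = -80/(-127 + 1/15) = -80/(-1904/15) = -80*(-15/1904) = 75/119 ≈ 0.63025)
F = 425/426 (F = 1/(426/425) = 425/426 ≈ 0.99765)
-(F - d) = -(425/426 - 1*75/119) = -(425/426 - 75/119) = -1*18625/50694 = -18625/50694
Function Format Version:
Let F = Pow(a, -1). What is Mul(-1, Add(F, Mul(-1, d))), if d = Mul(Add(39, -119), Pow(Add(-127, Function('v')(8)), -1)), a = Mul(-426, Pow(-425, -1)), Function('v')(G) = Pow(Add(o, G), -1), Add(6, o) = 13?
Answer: Rational(-18625, 50694) ≈ -0.36740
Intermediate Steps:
o = 7 (o = Add(-6, 13) = 7)
Function('v')(G) = Pow(Add(7, G), -1)
a = Rational(426, 425) (a = Mul(-426, Rational(-1, 425)) = Rational(426, 425) ≈ 1.0024)
d = Rational(75, 119) (d = Mul(Add(39, -119), Pow(Add(-127, Pow(Add(7, 8), -1)), -1)) = Mul(-80, Pow(Add(-127, Pow(15, -1)), -1)) = Mul(-80, Pow(Add(-127, Rational(1, 15)), -1)) = Mul(-80, Pow(Rational(-1904, 15), -1)) = Mul(-80, Rational(-15, 1904)) = Rational(75, 119) ≈ 0.63025)
F = Rational(425, 426) (F = Pow(Rational(426, 425), -1) = Rational(425, 426) ≈ 0.99765)
Mul(-1, Add(F, Mul(-1, d))) = Mul(-1, Add(Rational(425, 426), Mul(-1, Rational(75, 119)))) = Mul(-1, Add(Rational(425, 426), Rational(-75, 119))) = Mul(-1, Rational(18625, 50694)) = Rational(-18625, 50694)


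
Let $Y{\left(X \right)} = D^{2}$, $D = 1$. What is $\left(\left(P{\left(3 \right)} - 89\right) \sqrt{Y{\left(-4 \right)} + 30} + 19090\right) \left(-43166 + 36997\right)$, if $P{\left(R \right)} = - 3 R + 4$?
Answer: $-117766210 + 579886 \sqrt{31} \approx -1.1454 \cdot 10^{8}$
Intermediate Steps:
$P{\left(R \right)} = 4 - 3 R$
$Y{\left(X \right)} = 1$ ($Y{\left(X \right)} = 1^{2} = 1$)
$\left(\left(P{\left(3 \right)} - 89\right) \sqrt{Y{\left(-4 \right)} + 30} + 19090\right) \left(-43166 + 36997\right) = \left(\left(\left(4 - 9\right) - 89\right) \sqrt{1 + 30} + 19090\right) \left(-43166 + 36997\right) = \left(\left(\left(4 - 9\right) - 89\right) \sqrt{31} + 19090\right) \left(-6169\right) = \left(\left(-5 - 89\right) \sqrt{31} + 19090\right) \left(-6169\right) = \left(- 94 \sqrt{31} + 19090\right) \left(-6169\right) = \left(19090 - 94 \sqrt{31}\right) \left(-6169\right) = -117766210 + 579886 \sqrt{31}$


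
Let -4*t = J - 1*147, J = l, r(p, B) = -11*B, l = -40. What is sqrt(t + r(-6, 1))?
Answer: sqrt(143)/2 ≈ 5.9791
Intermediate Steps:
J = -40
t = 187/4 (t = -(-40 - 1*147)/4 = -(-40 - 147)/4 = -1/4*(-187) = 187/4 ≈ 46.750)
sqrt(t + r(-6, 1)) = sqrt(187/4 - 11*1) = sqrt(187/4 - 11) = sqrt(143/4) = sqrt(143)/2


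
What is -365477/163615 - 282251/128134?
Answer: -93010527283/20964644410 ≈ -4.4365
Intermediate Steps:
-365477/163615 - 282251/128134 = -93010527283/20964644410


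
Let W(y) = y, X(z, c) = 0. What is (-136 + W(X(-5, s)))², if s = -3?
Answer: 18496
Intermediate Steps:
(-136 + W(X(-5, s)))² = (-136 + 0)² = (-136)² = 18496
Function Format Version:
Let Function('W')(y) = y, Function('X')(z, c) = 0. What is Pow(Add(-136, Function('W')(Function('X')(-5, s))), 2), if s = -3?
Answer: 18496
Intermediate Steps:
Pow(Add(-136, Function('W')(Function('X')(-5, s))), 2) = Pow(Add(-136, 0), 2) = Pow(-136, 2) = 18496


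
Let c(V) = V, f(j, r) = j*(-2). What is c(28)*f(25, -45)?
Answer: -1400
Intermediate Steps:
f(j, r) = -2*j
c(28)*f(25, -45) = 28*(-2*25) = 28*(-50) = -1400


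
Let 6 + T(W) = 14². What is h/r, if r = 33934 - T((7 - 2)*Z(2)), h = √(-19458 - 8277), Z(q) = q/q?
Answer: 43*I*√15/33744 ≈ 0.0049353*I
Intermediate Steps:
Z(q) = 1
T(W) = 190 (T(W) = -6 + 14² = -6 + 196 = 190)
h = 43*I*√15 (h = √(-27735) = 43*I*√15 ≈ 166.54*I)
r = 33744 (r = 33934 - 1*190 = 33934 - 190 = 33744)
h/r = (43*I*√15)/33744 = (43*I*√15)*(1/33744) = 43*I*√15/33744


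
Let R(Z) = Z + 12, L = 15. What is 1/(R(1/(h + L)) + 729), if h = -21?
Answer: 6/4445 ≈ 0.0013498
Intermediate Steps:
R(Z) = 12 + Z
1/(R(1/(h + L)) + 729) = 1/((12 + 1/(-21 + 15)) + 729) = 1/((12 + 1/(-6)) + 729) = 1/((12 - ⅙) + 729) = 1/(71/6 + 729) = 1/(4445/6) = 6/4445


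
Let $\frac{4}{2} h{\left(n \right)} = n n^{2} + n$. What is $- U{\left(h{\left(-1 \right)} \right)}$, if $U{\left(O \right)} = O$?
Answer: $1$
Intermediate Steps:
$h{\left(n \right)} = \frac{n}{2} + \frac{n^{3}}{2}$ ($h{\left(n \right)} = \frac{n n^{2} + n}{2} = \frac{n^{3} + n}{2} = \frac{n + n^{3}}{2} = \frac{n}{2} + \frac{n^{3}}{2}$)
$- U{\left(h{\left(-1 \right)} \right)} = - \frac{\left(-1\right) \left(1 + \left(-1\right)^{2}\right)}{2} = - \frac{\left(-1\right) \left(1 + 1\right)}{2} = - \frac{\left(-1\right) 2}{2} = \left(-1\right) \left(-1\right) = 1$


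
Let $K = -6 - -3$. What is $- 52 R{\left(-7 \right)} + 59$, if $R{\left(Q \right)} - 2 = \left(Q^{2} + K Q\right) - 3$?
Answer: $-3529$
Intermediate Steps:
$K = -3$ ($K = -6 + 3 = -3$)
$R{\left(Q \right)} = -1 + Q^{2} - 3 Q$ ($R{\left(Q \right)} = 2 - \left(3 - Q^{2} + 3 Q\right) = -1 + Q^{2} - 3 Q$)
$- 52 R{\left(-7 \right)} + 59 = - 52 \left(-1 + \left(-7\right)^{2} - -21\right) + 59 = - 52 \left(-1 + 49 + 21\right) + 59 = \left(-52\right) 69 + 59 = -3588 + 59 = -3529$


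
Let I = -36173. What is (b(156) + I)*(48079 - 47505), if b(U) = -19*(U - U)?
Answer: -20763302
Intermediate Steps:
b(U) = 0 (b(U) = -19*0 = 0)
(b(156) + I)*(48079 - 47505) = (0 - 36173)*(48079 - 47505) = -36173*574 = -20763302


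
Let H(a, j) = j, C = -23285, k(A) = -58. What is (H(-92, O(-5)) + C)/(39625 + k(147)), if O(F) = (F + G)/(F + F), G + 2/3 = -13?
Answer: -349247/593505 ≈ -0.58845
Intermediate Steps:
G = -41/3 (G = -2/3 - 13 = -41/3 ≈ -13.667)
O(F) = (-41/3 + F)/(2*F) (O(F) = (F - 41/3)/(F + F) = (-41/3 + F)/((2*F)) = (-41/3 + F)*(1/(2*F)) = (-41/3 + F)/(2*F))
(H(-92, O(-5)) + C)/(39625 + k(147)) = ((1/6)*(-41 + 3*(-5))/(-5) - 23285)/(39625 - 58) = ((1/6)*(-1/5)*(-41 - 15) - 23285)/39567 = ((1/6)*(-1/5)*(-56) - 23285)*(1/39567) = (28/15 - 23285)*(1/39567) = -349247/15*1/39567 = -349247/593505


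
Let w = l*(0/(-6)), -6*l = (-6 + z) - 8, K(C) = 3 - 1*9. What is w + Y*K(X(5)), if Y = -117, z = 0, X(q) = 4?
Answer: 702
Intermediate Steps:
K(C) = -6 (K(C) = 3 - 9 = -6)
l = 7/3 (l = -((-6 + 0) - 8)/6 = -(-6 - 8)/6 = -⅙*(-14) = 7/3 ≈ 2.3333)
w = 0 (w = 7*(0/(-6))/3 = 7*(0*(-⅙))/3 = (7/3)*0 = 0)
w + Y*K(X(5)) = 0 - 117*(-6) = 0 + 702 = 702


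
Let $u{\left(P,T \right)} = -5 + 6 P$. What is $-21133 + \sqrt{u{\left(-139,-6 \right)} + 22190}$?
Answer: $-21133 + \sqrt{21351} \approx -20987.0$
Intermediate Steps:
$-21133 + \sqrt{u{\left(-139,-6 \right)} + 22190} = -21133 + \sqrt{\left(-5 + 6 \left(-139\right)\right) + 22190} = -21133 + \sqrt{\left(-5 - 834\right) + 22190} = -21133 + \sqrt{-839 + 22190} = -21133 + \sqrt{21351}$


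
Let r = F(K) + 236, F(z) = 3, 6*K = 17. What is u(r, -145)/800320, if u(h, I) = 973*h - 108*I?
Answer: 248207/800320 ≈ 0.31013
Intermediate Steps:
K = 17/6 (K = (⅙)*17 = 17/6 ≈ 2.8333)
r = 239 (r = 3 + 236 = 239)
u(h, I) = -108*I + 973*h
u(r, -145)/800320 = (-108*(-145) + 973*239)/800320 = (15660 + 232547)*(1/800320) = 248207*(1/800320) = 248207/800320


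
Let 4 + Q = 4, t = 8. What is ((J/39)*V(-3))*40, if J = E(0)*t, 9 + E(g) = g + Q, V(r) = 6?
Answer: -5760/13 ≈ -443.08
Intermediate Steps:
Q = 0 (Q = -4 + 4 = 0)
E(g) = -9 + g (E(g) = -9 + (g + 0) = -9 + g)
J = -72 (J = (-9 + 0)*8 = -9*8 = -72)
((J/39)*V(-3))*40 = (-72/39*6)*40 = (-72*1/39*6)*40 = -24/13*6*40 = -144/13*40 = -5760/13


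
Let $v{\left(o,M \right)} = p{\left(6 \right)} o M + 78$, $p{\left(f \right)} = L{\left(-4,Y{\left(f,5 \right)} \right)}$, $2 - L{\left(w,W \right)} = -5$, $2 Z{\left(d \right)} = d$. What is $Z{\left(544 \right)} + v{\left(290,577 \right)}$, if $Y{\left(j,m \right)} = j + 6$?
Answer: $1171660$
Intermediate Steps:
$Y{\left(j,m \right)} = 6 + j$
$Z{\left(d \right)} = \frac{d}{2}$
$L{\left(w,W \right)} = 7$ ($L{\left(w,W \right)} = 2 - -5 = 2 + 5 = 7$)
$p{\left(f \right)} = 7$
$v{\left(o,M \right)} = 78 + 7 M o$ ($v{\left(o,M \right)} = 7 o M + 78 = 7 M o + 78 = 78 + 7 M o$)
$Z{\left(544 \right)} + v{\left(290,577 \right)} = \frac{1}{2} \cdot 544 + \left(78 + 7 \cdot 577 \cdot 290\right) = 272 + \left(78 + 1171310\right) = 272 + 1171388 = 1171660$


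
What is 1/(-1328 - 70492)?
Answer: -1/71820 ≈ -1.3924e-5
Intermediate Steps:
1/(-1328 - 70492) = 1/(-71820) = -1/71820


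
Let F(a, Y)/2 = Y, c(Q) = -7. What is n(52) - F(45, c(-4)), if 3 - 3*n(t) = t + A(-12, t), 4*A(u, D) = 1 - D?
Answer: 23/12 ≈ 1.9167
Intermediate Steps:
A(u, D) = ¼ - D/4 (A(u, D) = (1 - D)/4 = ¼ - D/4)
n(t) = 11/12 - t/4 (n(t) = 1 - (t + (¼ - t/4))/3 = 1 - (¼ + 3*t/4)/3 = 1 + (-1/12 - t/4) = 11/12 - t/4)
F(a, Y) = 2*Y
n(52) - F(45, c(-4)) = (11/12 - ¼*52) - 2*(-7) = (11/12 - 13) - 1*(-14) = -145/12 + 14 = 23/12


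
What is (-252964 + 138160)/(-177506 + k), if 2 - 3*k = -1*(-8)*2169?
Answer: 86103/137467 ≈ 0.62635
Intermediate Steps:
k = -17350/3 (k = ⅔ - (-1*(-8))*2169/3 = ⅔ - 8*2169/3 = ⅔ - ⅓*17352 = ⅔ - 5784 = -17350/3 ≈ -5783.3)
(-252964 + 138160)/(-177506 + k) = (-252964 + 138160)/(-177506 - 17350/3) = -114804/(-549868/3) = -114804*(-3/549868) = 86103/137467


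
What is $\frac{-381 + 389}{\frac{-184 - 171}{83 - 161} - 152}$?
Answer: $- \frac{624}{11501} \approx -0.054256$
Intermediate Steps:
$\frac{-381 + 389}{\frac{-184 - 171}{83 - 161} - 152} = \frac{8}{- \frac{355}{-78} - 152} = \frac{8}{\left(-355\right) \left(- \frac{1}{78}\right) - 152} = \frac{8}{\frac{355}{78} - 152} = \frac{8}{- \frac{11501}{78}} = 8 \left(- \frac{78}{11501}\right) = - \frac{624}{11501}$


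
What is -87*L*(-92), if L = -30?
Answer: -240120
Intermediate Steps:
-87*L*(-92) = -87*(-30)*(-92) = 2610*(-92) = -240120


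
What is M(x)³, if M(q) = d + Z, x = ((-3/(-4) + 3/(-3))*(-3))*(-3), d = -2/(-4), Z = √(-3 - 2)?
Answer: (1 + 2*I*√5)³/8 ≈ -7.375 - 9.5033*I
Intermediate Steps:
Z = I*√5 (Z = √(-5) = I*√5 ≈ 2.2361*I)
d = ½ (d = -2*(-¼) = ½ ≈ 0.50000)
x = -9/4 (x = ((-3*(-¼) + 3*(-⅓))*(-3))*(-3) = ((¾ - 1)*(-3))*(-3) = -¼*(-3)*(-3) = (¾)*(-3) = -9/4 ≈ -2.2500)
M(q) = ½ + I*√5
M(x)³ = (½ + I*√5)³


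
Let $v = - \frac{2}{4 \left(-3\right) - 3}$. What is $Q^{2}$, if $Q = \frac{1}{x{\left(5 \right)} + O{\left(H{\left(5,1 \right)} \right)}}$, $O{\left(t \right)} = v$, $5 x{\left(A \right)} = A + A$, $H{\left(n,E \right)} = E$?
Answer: $\frac{225}{1024} \approx 0.21973$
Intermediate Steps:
$x{\left(A \right)} = \frac{2 A}{5}$ ($x{\left(A \right)} = \frac{A + A}{5} = \frac{2 A}{5}$)
$v = \frac{2}{15}$ ($v = - \frac{2}{-12 - 3} = - \frac{2}{-15} = \left(-2\right) \left(- \frac{1}{15}\right) = \frac{2}{15} \approx 0.13333$)
$O{\left(t \right)} = \frac{2}{15}$
$Q = \frac{15}{32}$ ($Q = \frac{1}{\frac{2}{5} \cdot 5 + \frac{2}{15}} = \frac{1}{2 + \frac{2}{15}} = \frac{1}{\frac{32}{15}} = \frac{15}{32} \approx 0.46875$)
$Q^{2} = \left(\frac{15}{32}\right)^{2} = \frac{225}{1024}$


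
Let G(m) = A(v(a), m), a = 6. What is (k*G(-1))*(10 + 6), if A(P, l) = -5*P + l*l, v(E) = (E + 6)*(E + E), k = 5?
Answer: -57520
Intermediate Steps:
v(E) = 2*E*(6 + E) (v(E) = (6 + E)*(2*E) = 2*E*(6 + E))
A(P, l) = l² - 5*P (A(P, l) = -5*P + l² = l² - 5*P)
G(m) = -720 + m² (G(m) = m² - 10*6*(6 + 6) = m² - 10*6*12 = m² - 5*144 = m² - 720 = -720 + m²)
(k*G(-1))*(10 + 6) = (5*(-720 + (-1)²))*(10 + 6) = (5*(-720 + 1))*16 = (5*(-719))*16 = -3595*16 = -57520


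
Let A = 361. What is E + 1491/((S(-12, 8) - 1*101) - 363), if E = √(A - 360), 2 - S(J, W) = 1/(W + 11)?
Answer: -19550/8779 ≈ -2.2269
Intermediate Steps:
S(J, W) = 2 - 1/(11 + W) (S(J, W) = 2 - 1/(W + 11) = 2 - 1/(11 + W))
E = 1 (E = √(361 - 360) = √1 = 1)
E + 1491/((S(-12, 8) - 1*101) - 363) = 1 + 1491/(((21 + 2*8)/(11 + 8) - 1*101) - 363) = 1 + 1491/(((21 + 16)/19 - 101) - 363) = 1 + 1491/(((1/19)*37 - 101) - 363) = 1 + 1491/((37/19 - 101) - 363) = 1 + 1491/(-1882/19 - 363) = 1 + 1491/(-8779/19) = 1 - 19/8779*1491 = 1 - 28329/8779 = -19550/8779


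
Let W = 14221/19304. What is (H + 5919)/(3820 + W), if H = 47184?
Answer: 341700104/24585167 ≈ 13.899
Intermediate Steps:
W = 14221/19304 (W = 14221*(1/19304) = 14221/19304 ≈ 0.73669)
(H + 5919)/(3820 + W) = (47184 + 5919)/(3820 + 14221/19304) = 53103/(73755501/19304) = 53103*(19304/73755501) = 341700104/24585167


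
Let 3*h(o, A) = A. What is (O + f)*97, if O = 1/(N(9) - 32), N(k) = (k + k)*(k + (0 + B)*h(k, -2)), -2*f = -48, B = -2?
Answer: 358609/154 ≈ 2328.6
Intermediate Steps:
h(o, A) = A/3
f = 24 (f = -½*(-48) = 24)
N(k) = 2*k*(4/3 + k) (N(k) = (k + k)*(k + (0 - 2)*((⅓)*(-2))) = (2*k)*(k - 2*(-⅔)) = (2*k)*(k + 4/3) = (2*k)*(4/3 + k) = 2*k*(4/3 + k))
O = 1/154 (O = 1/((⅔)*9*(4 + 3*9) - 32) = 1/((⅔)*9*(4 + 27) - 32) = 1/((⅔)*9*31 - 32) = 1/(186 - 32) = 1/154 ≈ 0.0064935)
(O + f)*97 = (1/154 + 24)*97 = (3697/154)*97 = 358609/154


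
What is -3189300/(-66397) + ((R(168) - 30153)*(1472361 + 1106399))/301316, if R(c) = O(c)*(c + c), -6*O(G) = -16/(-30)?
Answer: -3875255720747698/15004858839 ≈ -2.5827e+5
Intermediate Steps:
O(G) = -4/45 (O(G) = -(-8)/(3*(-30)) = -(-8)*(-1)/(3*30) = -⅙*8/15 = -4/45)
R(c) = -8*c/45 (R(c) = -4*(c + c)/45 = -8*c/45)
-3189300/(-66397) + ((R(168) - 30153)*(1472361 + 1106399))/301316 = -3189300/(-66397) + ((-8/45*168 - 30153)*(1472361 + 1106399))/301316 = -3189300*(-1/66397) + ((-448/15 - 30153)*2578760)*(1/301316) = 3189300/66397 - 452743/15*2578760*(1/301316) = 3189300/66397 - 233503107736/3*1/301316 = 3189300/66397 - 58375776934/225987 = -3875255720747698/15004858839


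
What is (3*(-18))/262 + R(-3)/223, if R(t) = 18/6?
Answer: -5628/29213 ≈ -0.19265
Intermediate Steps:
R(t) = 3 (R(t) = 18*(⅙) = 3)
(3*(-18))/262 + R(-3)/223 = (3*(-18))/262 + 3/223 = -54*1/262 + 3*(1/223) = -27/131 + 3/223 = -5628/29213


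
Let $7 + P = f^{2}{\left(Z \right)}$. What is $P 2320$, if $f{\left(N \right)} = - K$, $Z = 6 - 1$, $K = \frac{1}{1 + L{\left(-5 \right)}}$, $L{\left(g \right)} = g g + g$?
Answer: $- \frac{7159520}{441} \approx -16235.0$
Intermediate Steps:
$L{\left(g \right)} = g + g^{2}$ ($L{\left(g \right)} = g^{2} + g = g + g^{2}$)
$K = \frac{1}{21}$ ($K = \frac{1}{1 - 5 \left(1 - 5\right)} = \frac{1}{1 - -20} = \frac{1}{1 + 20} = \frac{1}{21} \approx 0.047619$)
$Z = 5$
$f{\left(N \right)} = - \frac{1}{21}$ ($f{\left(N \right)} = \left(-1\right) \frac{1}{21} = - \frac{1}{21}$)
$P = - \frac{3086}{441}$ ($P = -7 + \left(- \frac{1}{21}\right)^{2} = -7 + \frac{1}{441} = - \frac{3086}{441} \approx -6.9977$)
$P 2320 = \left(- \frac{3086}{441}\right) 2320 = - \frac{7159520}{441}$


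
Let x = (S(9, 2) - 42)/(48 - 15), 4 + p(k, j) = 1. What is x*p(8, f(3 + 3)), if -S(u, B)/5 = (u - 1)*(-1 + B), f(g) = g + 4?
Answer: 82/11 ≈ 7.4545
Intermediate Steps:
f(g) = 4 + g
p(k, j) = -3 (p(k, j) = -4 + 1 = -3)
S(u, B) = -5*(-1 + B)*(-1 + u) (S(u, B) = -5*(u - 1)*(-1 + B) = -5*(-1 + u)*(-1 + B) = -5*(-1 + B)*(-1 + u))
x = -82/33 (x = ((-5 + 5*2 + 5*9 - 5*2*9) - 42)/(48 - 15) = ((-5 + 10 + 45 - 90) - 42)/33 = (-40 - 42)*(1/33) = -82*1/33 = -82/33 ≈ -2.4848)
x*p(8, f(3 + 3)) = -82/33*(-3) = 82/11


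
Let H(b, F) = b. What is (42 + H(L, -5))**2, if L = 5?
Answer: 2209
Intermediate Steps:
(42 + H(L, -5))**2 = (42 + 5)**2 = 47**2 = 2209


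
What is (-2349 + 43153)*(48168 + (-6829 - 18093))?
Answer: 948529784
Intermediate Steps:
(-2349 + 43153)*(48168 + (-6829 - 18093)) = 40804*(48168 - 24922) = 40804*23246 = 948529784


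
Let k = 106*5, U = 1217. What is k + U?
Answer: 1747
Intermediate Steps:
k = 530
k + U = 530 + 1217 = 1747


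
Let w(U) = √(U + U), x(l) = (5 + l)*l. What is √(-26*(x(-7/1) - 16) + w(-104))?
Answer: 2*√(13 + I*√13) ≈ 7.2788 + 0.99069*I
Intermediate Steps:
x(l) = l*(5 + l)
w(U) = √2*√U (w(U) = √(2*U) = √2*√U)
√(-26*(x(-7/1) - 16) + w(-104)) = √(-26*((-7/1)*(5 - 7/1) - 16) + √2*√(-104)) = √(-26*((-7*1)*(5 - 7*1) - 16) + √2*(2*I*√26)) = √(-26*(-7*(5 - 7) - 16) + 4*I*√13) = √(-26*(-7*(-2) - 16) + 4*I*√13) = √(-26*(14 - 16) + 4*I*√13) = √(-26*(-2) + 4*I*√13) = √(52 + 4*I*√13)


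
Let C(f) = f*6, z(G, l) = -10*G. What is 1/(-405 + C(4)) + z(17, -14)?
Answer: -64771/381 ≈ -170.00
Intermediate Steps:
C(f) = 6*f
1/(-405 + C(4)) + z(17, -14) = 1/(-405 + 6*4) - 10*17 = 1/(-405 + 24) - 170 = 1/(-381) - 170 = -1/381 - 170 = -64771/381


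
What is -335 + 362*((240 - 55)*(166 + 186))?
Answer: 23573105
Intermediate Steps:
-335 + 362*((240 - 55)*(166 + 186)) = -335 + 362*(185*352) = -335 + 362*65120 = -335 + 23573440 = 23573105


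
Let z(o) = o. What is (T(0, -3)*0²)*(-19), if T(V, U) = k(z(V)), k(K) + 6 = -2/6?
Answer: 0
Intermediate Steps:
k(K) = -19/3 (k(K) = -6 - 2/6 = -6 - 2*⅙ = -6 - ⅓ = -19/3)
T(V, U) = -19/3
(T(0, -3)*0²)*(-19) = -19/3*0²*(-19) = -19/3*0*(-19) = 0*(-19) = 0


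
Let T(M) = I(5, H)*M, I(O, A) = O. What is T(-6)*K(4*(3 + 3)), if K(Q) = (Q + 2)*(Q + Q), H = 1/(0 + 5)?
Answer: -37440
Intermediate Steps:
H = ⅕ (H = 1/5 = ⅕ ≈ 0.20000)
K(Q) = 2*Q*(2 + Q) (K(Q) = (2 + Q)*(2*Q) = 2*Q*(2 + Q))
T(M) = 5*M
T(-6)*K(4*(3 + 3)) = (5*(-6))*(2*(4*(3 + 3))*(2 + 4*(3 + 3))) = -60*4*6*(2 + 4*6) = -60*24*(2 + 24) = -60*24*26 = -30*1248 = -37440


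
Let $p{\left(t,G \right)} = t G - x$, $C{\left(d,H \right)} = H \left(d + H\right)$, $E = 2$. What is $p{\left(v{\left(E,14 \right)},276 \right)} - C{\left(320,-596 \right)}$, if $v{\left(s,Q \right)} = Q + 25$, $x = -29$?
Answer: $-153703$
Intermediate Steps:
$C{\left(d,H \right)} = H \left(H + d\right)$
$v{\left(s,Q \right)} = 25 + Q$
$p{\left(t,G \right)} = 29 + G t$ ($p{\left(t,G \right)} = t G - -29 = G t + 29 = 29 + G t$)
$p{\left(v{\left(E,14 \right)},276 \right)} - C{\left(320,-596 \right)} = \left(29 + 276 \left(25 + 14\right)\right) - - 596 \left(-596 + 320\right) = \left(29 + 276 \cdot 39\right) - \left(-596\right) \left(-276\right) = \left(29 + 10764\right) - 164496 = 10793 - 164496 = -153703$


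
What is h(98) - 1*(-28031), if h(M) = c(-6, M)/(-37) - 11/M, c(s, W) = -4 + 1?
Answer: 101640293/3626 ≈ 28031.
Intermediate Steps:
c(s, W) = -3
h(M) = 3/37 - 11/M (h(M) = -3/(-37) - 11/M = -3*(-1/37) - 11/M = 3/37 - 11/M)
h(98) - 1*(-28031) = (3/37 - 11/98) - 1*(-28031) = (3/37 - 11*1/98) + 28031 = (3/37 - 11/98) + 28031 = -113/3626 + 28031 = 101640293/3626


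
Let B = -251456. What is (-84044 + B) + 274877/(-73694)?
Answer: -24724611877/73694 ≈ -3.3550e+5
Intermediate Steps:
(-84044 + B) + 274877/(-73694) = (-84044 - 251456) + 274877/(-73694) = -335500 + 274877*(-1/73694) = -335500 - 274877/73694 = -24724611877/73694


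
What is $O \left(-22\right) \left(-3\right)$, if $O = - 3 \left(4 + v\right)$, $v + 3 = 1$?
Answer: $-396$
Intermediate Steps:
$v = -2$ ($v = -3 + 1 = -2$)
$O = -6$ ($O = - 3 \left(4 - 2\right) = \left(-3\right) 2 = -6$)
$O \left(-22\right) \left(-3\right) = \left(-6\right) \left(-22\right) \left(-3\right) = 132 \left(-3\right) = -396$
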